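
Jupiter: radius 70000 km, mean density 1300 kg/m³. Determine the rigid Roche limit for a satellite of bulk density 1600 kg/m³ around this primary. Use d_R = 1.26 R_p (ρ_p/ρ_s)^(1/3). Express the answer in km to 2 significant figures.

82000 km

d_R = 1.26 × 70000 km × (1300/1600)^(1/3)
    = 82000 km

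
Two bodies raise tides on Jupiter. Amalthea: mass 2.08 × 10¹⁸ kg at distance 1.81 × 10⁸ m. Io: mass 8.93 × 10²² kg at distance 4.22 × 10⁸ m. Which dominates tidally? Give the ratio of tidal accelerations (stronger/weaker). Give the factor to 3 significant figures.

Io, by a factor of ≈ 3390

Compare M/d³ for the two perturbers:
Amalthea: (2.08 × 10¹⁸) / (1.81 × 10⁸)³ = 3.508 × 10⁻⁷
Io: (8.93 × 10²²) / (4.22 × 10⁸)³ = 1.188 × 10⁻³
Ratio (larger/smaller) = 3390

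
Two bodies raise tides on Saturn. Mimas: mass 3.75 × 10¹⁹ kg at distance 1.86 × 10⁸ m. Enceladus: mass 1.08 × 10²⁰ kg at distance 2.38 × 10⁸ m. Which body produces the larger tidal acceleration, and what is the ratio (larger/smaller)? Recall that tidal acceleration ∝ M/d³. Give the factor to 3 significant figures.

Enceladus, by a factor of ≈ 1.37

Tidal stretch scales as M/d³; compute that for each body.
Mimas: (3.75 × 10¹⁹) / (1.86 × 10⁸)³ = 5.828 × 10⁻⁶
Enceladus: (1.08 × 10²⁰) / (2.38 × 10⁸)³ = 8.011 × 10⁻⁶
Ratio (larger/smaller) = 1.37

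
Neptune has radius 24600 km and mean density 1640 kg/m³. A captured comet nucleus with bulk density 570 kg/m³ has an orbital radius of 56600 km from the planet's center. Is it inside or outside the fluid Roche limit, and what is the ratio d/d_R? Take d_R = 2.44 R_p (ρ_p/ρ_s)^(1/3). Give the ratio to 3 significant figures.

d_R = 2.44 × (24600 km) × (1640/570)^(1/3) = 85370 km
d/d_R = (56600) / (85370) = 0.663
Since d/d_R < 1, the body is inside the Roche limit.

inside; d/d_R ≈ 0.663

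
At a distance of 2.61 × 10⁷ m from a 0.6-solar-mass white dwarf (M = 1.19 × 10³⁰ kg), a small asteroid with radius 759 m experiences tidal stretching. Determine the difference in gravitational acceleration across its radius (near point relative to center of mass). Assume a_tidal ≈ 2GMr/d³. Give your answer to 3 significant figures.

6.78 m/s²

Δa = 2GMr/d³
   = 2 × (6.674 × 10⁻¹¹) × (1.19 × 10³⁰) × (759) / (2.61 × 10⁷)³
   = 6.78 m/s²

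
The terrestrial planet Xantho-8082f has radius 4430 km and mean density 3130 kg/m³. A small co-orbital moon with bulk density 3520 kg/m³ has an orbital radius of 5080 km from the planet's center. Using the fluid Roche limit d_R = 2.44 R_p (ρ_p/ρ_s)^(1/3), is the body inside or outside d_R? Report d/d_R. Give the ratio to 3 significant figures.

d_R = 2.44 × (4430 km) × (3130/3520)^(1/3) = 10390 km
d/d_R = (5080) / (10390) = 0.489
Since d/d_R < 1, the body is inside the Roche limit.

inside; d/d_R ≈ 0.489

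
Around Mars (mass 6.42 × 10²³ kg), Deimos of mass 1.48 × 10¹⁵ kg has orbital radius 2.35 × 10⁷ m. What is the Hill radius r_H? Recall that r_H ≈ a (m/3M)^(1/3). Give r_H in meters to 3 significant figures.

2.15 × 10⁴ m

r_H ≈ a (m/3M)^(1/3)
    = (2.35 × 10⁷) × (1.48 × 10¹⁵ / (3 × 6.42 × 10²³))^(1/3)
    = 2.15 × 10⁴ m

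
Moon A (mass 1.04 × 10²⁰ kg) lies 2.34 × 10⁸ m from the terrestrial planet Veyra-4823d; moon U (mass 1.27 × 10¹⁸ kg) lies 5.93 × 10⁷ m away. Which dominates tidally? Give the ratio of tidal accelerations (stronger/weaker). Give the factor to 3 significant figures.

The tide-raising term goes as M/d³ (the gradient of a 1/d² field).
Moon A: (1.04 × 10²⁰) / (2.34 × 10⁸)³ = 8.117 × 10⁻⁶
Moon U: (1.27 × 10¹⁸) / (5.93 × 10⁷)³ = 6.090 × 10⁻⁶
Ratio (larger/smaller) = 1.33

Moon A, by a factor of ≈ 1.33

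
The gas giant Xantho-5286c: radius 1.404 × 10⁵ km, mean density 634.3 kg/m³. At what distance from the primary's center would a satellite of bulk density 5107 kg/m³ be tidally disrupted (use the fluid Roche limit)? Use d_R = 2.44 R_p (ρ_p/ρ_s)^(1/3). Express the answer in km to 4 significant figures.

1.709 × 10⁵ km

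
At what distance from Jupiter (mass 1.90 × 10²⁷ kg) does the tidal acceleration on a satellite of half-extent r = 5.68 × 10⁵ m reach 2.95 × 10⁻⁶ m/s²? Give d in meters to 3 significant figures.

2GMr/d³ = a_tidal  ⇒  d = (2GMr / a_tidal)^(1/3)
d = (2 × 6.674×10⁻¹¹ × (1.90 × 10²⁷) × (5.68 × 10⁵) / (2.95 × 10⁻⁶))^(1/3)
  = 3.66 × 10⁹ m

3.66 × 10⁹ m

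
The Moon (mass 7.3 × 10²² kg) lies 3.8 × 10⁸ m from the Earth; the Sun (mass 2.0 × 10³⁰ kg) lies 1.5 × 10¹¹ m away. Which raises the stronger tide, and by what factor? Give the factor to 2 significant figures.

The Moon, by a factor of ≈ 2.2

Tidal stretch scales as M/d³; compute that for each body.
The Moon: (7.3 × 10²²) / (3.8 × 10⁸)³ = 1.330 × 10⁻³
The Sun: (2.0 × 10³⁰) / (1.5 × 10¹¹)³ = 5.926 × 10⁻⁴
Ratio (larger/smaller) = 2.2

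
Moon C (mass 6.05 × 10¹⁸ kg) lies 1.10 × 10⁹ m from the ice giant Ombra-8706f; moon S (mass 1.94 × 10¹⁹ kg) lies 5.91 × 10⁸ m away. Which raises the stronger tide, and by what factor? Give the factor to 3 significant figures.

Moon S, by a factor of ≈ 20.7

Tidal acceleration ∝ M/d³, so compare M/d³ for each.
Moon C: (6.05 × 10¹⁸) / (1.10 × 10⁹)³ = 4.545 × 10⁻⁹
Moon S: (1.94 × 10¹⁹) / (5.91 × 10⁸)³ = 9.398 × 10⁻⁸
Ratio (larger/smaller) = 20.7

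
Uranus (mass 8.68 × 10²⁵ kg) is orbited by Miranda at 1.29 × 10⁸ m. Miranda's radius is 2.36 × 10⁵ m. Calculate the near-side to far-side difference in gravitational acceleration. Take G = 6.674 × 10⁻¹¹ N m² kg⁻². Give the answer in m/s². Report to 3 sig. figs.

2.55 × 10⁻³ m/s²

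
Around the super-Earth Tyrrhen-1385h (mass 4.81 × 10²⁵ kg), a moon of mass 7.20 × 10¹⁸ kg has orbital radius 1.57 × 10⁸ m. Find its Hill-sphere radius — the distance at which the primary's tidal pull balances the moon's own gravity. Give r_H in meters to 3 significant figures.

r_H ≈ a (m/3M)^(1/3)
    = (1.57 × 10⁸) × (7.20 × 10¹⁸ / (3 × 4.81 × 10²⁵))^(1/3)
    = 5.78 × 10⁵ m

5.78 × 10⁵ m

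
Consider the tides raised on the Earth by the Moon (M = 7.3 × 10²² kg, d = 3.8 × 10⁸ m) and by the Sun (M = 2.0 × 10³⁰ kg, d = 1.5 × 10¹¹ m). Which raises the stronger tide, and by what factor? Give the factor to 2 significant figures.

Tidal acceleration ∝ M/d³, so compare M/d³ for each.
The Moon: (7.3 × 10²²) / (3.8 × 10⁸)³ = 1.330 × 10⁻³
The Sun: (2.0 × 10³⁰) / (1.5 × 10¹¹)³ = 5.926 × 10⁻⁴
Ratio (larger/smaller) = 2.2

The Moon, by a factor of ≈ 2.2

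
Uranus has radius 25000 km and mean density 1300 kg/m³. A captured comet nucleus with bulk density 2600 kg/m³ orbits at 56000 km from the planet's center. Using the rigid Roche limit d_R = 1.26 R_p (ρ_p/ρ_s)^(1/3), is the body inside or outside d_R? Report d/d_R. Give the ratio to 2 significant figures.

d_R = 1.26 × (25000 km) × (1300/2600)^(1/3) = 25000 km
d/d_R = (56000) / (25000) = 2.2
Since d/d_R > 1, the body is outside the Roche limit.

outside; d/d_R ≈ 2.2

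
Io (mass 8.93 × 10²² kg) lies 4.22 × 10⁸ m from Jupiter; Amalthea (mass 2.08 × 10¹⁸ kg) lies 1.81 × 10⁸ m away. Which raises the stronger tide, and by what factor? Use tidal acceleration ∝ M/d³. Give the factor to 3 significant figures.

Compare M/d³ for the two perturbers:
Io: (8.93 × 10²²) / (4.22 × 10⁸)³ = 1.188 × 10⁻³
Amalthea: (2.08 × 10¹⁸) / (1.81 × 10⁸)³ = 3.508 × 10⁻⁷
Ratio (larger/smaller) = 3390

Io, by a factor of ≈ 3390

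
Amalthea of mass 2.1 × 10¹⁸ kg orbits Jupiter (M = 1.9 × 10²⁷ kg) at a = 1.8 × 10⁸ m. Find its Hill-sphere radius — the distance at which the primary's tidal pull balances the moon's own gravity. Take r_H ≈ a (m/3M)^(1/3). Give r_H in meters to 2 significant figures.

1.3 × 10⁵ m

r_H ≈ a (m/3M)^(1/3)
    = (1.8 × 10⁸) × (2.1 × 10¹⁸ / (3 × 1.9 × 10²⁷))^(1/3)
    = 1.3 × 10⁵ m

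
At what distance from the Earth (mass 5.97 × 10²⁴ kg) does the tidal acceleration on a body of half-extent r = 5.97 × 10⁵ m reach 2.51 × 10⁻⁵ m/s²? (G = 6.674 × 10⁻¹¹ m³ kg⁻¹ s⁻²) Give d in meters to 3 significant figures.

2.67 × 10⁸ m

2GMr/d³ = a_tidal  ⇒  d = (2GMr / a_tidal)^(1/3)
d = (2 × 6.674×10⁻¹¹ × (5.97 × 10²⁴) × (5.97 × 10⁵) / (2.51 × 10⁻⁵))^(1/3)
  = 2.67 × 10⁸ m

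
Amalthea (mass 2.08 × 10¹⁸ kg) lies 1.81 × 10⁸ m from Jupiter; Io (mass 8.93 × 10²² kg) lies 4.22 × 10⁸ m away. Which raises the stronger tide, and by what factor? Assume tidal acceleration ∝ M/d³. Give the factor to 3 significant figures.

Tidal acceleration ∝ M/d³, so compare M/d³ for each.
Amalthea: (2.08 × 10¹⁸) / (1.81 × 10⁸)³ = 3.508 × 10⁻⁷
Io: (8.93 × 10²²) / (4.22 × 10⁸)³ = 1.188 × 10⁻³
Ratio (larger/smaller) = 3390

Io, by a factor of ≈ 3390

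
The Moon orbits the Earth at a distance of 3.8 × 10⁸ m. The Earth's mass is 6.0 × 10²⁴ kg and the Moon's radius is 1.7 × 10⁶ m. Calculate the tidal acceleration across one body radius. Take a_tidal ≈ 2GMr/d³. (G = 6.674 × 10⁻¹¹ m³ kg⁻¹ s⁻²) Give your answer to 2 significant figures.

2.5 × 10⁻⁵ m/s²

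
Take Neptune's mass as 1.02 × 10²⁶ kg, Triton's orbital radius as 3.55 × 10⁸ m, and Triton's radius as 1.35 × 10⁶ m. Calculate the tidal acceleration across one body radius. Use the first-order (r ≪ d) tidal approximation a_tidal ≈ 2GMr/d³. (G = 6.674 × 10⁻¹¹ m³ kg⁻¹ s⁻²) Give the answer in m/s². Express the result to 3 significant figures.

Δa = 2GMr/d³
   = 2 × (6.674 × 10⁻¹¹) × (1.02 × 10²⁶) × (1.35 × 10⁶) / (3.55 × 10⁸)³
   = 4.11 × 10⁻⁴ m/s²

4.11 × 10⁻⁴ m/s²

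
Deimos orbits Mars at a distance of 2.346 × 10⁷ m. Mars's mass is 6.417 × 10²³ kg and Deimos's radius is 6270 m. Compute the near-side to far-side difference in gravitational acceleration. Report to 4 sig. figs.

a_tidal = 4GMr/d³
        = 4 × (6.674 × 10⁻¹¹) × (6.417 × 10²³) × (6270) / (2.346 × 10⁷)³
        = 8.319 × 10⁻⁵ m/s²

8.319 × 10⁻⁵ m/s²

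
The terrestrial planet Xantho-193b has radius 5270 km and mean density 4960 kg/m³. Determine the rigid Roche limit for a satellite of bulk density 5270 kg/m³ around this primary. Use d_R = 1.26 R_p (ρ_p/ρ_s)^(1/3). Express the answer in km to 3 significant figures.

d_R = 1.26 × 5270 km × (4960/5270)^(1/3)
    = 6510 km

6510 km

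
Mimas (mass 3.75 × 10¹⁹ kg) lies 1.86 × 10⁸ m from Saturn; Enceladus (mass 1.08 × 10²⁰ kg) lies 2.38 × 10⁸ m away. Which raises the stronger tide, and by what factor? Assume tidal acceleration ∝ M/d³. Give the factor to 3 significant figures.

Enceladus, by a factor of ≈ 1.37

Tidal stretch scales as M/d³; compute that for each body.
Mimas: (3.75 × 10¹⁹) / (1.86 × 10⁸)³ = 5.828 × 10⁻⁶
Enceladus: (1.08 × 10²⁰) / (2.38 × 10⁸)³ = 8.011 × 10⁻⁶
Ratio (larger/smaller) = 1.37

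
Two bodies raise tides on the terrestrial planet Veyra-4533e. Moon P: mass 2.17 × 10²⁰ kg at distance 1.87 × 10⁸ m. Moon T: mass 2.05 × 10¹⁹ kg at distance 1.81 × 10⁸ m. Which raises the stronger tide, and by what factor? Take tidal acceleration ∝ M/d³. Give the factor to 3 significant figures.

Moon P, by a factor of ≈ 9.60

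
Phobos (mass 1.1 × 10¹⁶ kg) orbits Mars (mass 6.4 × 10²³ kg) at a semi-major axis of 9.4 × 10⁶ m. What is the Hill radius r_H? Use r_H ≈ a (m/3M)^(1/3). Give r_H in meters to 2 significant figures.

r_H ≈ a (m/3M)^(1/3)
    = (9.4 × 10⁶) × (1.1 × 10¹⁶ / (3 × 6.4 × 10²³))^(1/3)
    = 1.7 × 10⁴ m

1.7 × 10⁴ m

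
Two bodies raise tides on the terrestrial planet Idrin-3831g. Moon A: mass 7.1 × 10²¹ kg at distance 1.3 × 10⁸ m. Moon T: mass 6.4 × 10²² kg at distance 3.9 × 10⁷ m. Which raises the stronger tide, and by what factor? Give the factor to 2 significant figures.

Tidal stretch scales as M/d³; compute that for each body.
Moon A: (7.1 × 10²¹) / (1.3 × 10⁸)³ = 3.232 × 10⁻³
Moon T: (6.4 × 10²²) / (3.9 × 10⁷)³ = 1.079
Ratio (larger/smaller) = 330

Moon T, by a factor of ≈ 330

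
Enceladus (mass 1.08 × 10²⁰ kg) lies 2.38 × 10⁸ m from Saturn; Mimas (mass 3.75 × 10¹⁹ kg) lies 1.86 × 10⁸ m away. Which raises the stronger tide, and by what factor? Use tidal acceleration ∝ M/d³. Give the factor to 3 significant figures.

Enceladus, by a factor of ≈ 1.37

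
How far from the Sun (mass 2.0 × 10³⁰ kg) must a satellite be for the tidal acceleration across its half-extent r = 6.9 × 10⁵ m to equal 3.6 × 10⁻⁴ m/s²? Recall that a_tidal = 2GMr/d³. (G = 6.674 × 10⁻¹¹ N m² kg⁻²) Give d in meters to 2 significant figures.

2GMr/d³ = a_tidal  ⇒  d = (2GMr / a_tidal)^(1/3)
d = (2 × 6.674×10⁻¹¹ × (2.0 × 10³⁰) × (6.9 × 10⁵) / (3.6 × 10⁻⁴))^(1/3)
  = 8.0 × 10⁹ m

8.0 × 10⁹ m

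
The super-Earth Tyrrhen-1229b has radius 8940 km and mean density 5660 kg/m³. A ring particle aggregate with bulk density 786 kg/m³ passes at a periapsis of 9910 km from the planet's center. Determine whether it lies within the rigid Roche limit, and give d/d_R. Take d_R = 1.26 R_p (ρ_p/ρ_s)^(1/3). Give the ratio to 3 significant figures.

inside; d/d_R ≈ 0.456

d_R = 1.26 × (8940 km) × (5660/786)^(1/3) = 21750 km
d/d_R = (9910) / (21750) = 0.456
Since d/d_R < 1, the body is inside the Roche limit.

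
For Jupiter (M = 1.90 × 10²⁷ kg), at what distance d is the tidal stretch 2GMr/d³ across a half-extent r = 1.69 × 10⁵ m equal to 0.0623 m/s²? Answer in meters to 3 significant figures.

8.83 × 10⁷ m

2GMr/d³ = a_tidal  ⇒  d = (2GMr / a_tidal)^(1/3)
d = (2 × 6.674×10⁻¹¹ × (1.90 × 10²⁷) × (1.69 × 10⁵) / (0.0623))^(1/3)
  = 8.83 × 10⁷ m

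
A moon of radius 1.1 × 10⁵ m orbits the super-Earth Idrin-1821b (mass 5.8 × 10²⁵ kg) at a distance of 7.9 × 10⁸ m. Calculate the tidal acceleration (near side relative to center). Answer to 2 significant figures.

1.7 × 10⁻⁶ m/s²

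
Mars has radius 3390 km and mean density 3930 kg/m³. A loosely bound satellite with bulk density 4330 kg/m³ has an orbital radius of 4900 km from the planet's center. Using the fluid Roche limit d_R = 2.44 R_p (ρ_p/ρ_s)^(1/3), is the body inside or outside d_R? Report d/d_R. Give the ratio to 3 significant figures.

d_R = 2.44 × (3390 km) × (3930/4330)^(1/3) = 8009 km
d/d_R = (4900) / (8009) = 0.612
Since d/d_R < 1, the body is inside the Roche limit.

inside; d/d_R ≈ 0.612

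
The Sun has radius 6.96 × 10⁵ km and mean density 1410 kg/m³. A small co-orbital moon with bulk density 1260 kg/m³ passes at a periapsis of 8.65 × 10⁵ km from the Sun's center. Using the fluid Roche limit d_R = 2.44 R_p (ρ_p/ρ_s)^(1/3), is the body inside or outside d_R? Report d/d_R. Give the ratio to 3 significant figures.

d_R = 2.44 × (6.96 × 10⁵ km) × (1410/1260)^(1/3) = 1.763 × 10⁶ km
d/d_R = (8.65 × 10⁵) / (1.763 × 10⁶) = 0.491
Since d/d_R < 1, the body is inside the Roche limit.

inside; d/d_R ≈ 0.491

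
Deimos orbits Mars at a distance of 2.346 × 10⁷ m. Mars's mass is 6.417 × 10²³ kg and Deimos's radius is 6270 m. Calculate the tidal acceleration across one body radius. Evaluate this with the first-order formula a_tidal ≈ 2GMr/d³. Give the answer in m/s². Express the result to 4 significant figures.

4.159 × 10⁻⁵ m/s²

The tidal stretch is the gradient of GM/d² times the body's extent r, hence the 1/d³ dependence.
Δg = 2GMr/d³
   = 2 × (6.674 × 10⁻¹¹) × (6.417 × 10²³) × (6270) / (2.346 × 10⁷)³
   = 4.159 × 10⁻⁵ m/s²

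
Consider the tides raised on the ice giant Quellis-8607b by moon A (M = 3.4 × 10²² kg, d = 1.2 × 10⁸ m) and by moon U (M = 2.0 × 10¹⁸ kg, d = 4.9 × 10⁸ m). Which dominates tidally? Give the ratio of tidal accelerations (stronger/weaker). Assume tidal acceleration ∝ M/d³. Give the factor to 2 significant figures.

Moon A, by a factor of ≈ 1.2 × 10⁶

Compare M/d³ for the two perturbers:
Moon A: (3.4 × 10²²) / (1.2 × 10⁸)³ = 1.968 × 10⁻²
Moon U: (2.0 × 10¹⁸) / (4.9 × 10⁸)³ = 1.700 × 10⁻⁸
Ratio (larger/smaller) = 1.2 × 10⁶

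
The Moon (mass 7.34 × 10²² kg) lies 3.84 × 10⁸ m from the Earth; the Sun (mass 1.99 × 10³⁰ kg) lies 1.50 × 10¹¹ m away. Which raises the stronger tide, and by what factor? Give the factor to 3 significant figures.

The tide-raising term goes as M/d³ (the gradient of a 1/d² field).
The Moon: (7.34 × 10²²) / (3.84 × 10⁸)³ = 1.296 × 10⁻³
The Sun: (1.99 × 10³⁰) / (1.50 × 10¹¹)³ = 5.896 × 10⁻⁴
Ratio (larger/smaller) = 2.20

The Moon, by a factor of ≈ 2.20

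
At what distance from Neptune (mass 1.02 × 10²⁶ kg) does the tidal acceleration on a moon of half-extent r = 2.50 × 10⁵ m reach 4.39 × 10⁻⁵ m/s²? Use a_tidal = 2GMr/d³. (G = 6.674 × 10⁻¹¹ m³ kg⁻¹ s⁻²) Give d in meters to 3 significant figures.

4.26 × 10⁸ m

2GMr/d³ = a_tidal  ⇒  d = (2GMr / a_tidal)^(1/3)
d = (2 × 6.674×10⁻¹¹ × (1.02 × 10²⁶) × (2.50 × 10⁵) / (4.39 × 10⁻⁵))^(1/3)
  = 4.26 × 10⁸ m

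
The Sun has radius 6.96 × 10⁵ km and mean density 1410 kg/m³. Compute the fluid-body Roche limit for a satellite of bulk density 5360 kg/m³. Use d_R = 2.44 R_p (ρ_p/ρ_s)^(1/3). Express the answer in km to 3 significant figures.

1.09 × 10⁶ km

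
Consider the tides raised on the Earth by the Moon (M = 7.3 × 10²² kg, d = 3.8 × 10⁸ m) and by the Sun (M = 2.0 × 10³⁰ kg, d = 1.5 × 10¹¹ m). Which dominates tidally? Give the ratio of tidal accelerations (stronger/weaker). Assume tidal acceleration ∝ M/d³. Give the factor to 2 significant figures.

Tidal stretch scales as M/d³; compute that for each body.
The Moon: (7.3 × 10²²) / (3.8 × 10⁸)³ = 1.330 × 10⁻³
The Sun: (2.0 × 10³⁰) / (1.5 × 10¹¹)³ = 5.926 × 10⁻⁴
Ratio (larger/smaller) = 2.2

The Moon, by a factor of ≈ 2.2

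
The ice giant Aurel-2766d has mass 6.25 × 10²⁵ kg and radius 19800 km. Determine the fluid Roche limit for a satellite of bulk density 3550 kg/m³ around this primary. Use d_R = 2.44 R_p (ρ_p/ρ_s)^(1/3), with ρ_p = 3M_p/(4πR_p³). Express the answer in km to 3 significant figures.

ρ_p = 3M_p/(4πR_p³) = 3 × (6.25 × 10²⁵) / (4π × (1.98 × 10⁷ m)³) = 1920 kg/m³
d_R = 2.44 × 19800 km × (1920/3550)^(1/3)
    = 39400 km

39400 km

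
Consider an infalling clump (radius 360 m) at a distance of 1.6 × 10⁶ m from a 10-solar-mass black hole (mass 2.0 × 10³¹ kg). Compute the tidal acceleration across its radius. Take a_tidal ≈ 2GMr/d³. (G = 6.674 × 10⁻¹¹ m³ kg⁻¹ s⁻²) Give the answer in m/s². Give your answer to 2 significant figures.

Since r ≪ d, expand the inverse-square field across one radius to get the leading 2GMr/d³ term.
Δg = 2GMr/d³
   = 2 × (6.674 × 10⁻¹¹) × (2.0 × 10³¹) × (360) / (1.6 × 10⁶)³
   = 2.3 × 10⁵ m/s²

2.3 × 10⁵ m/s²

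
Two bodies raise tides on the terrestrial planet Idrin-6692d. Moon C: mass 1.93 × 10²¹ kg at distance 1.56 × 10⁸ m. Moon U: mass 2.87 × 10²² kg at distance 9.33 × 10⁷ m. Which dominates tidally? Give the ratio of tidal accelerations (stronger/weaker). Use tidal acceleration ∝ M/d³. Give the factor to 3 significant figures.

Moon U, by a factor of ≈ 69.5

The tide-raising term goes as M/d³ (the gradient of a 1/d² field).
Moon C: (1.93 × 10²¹) / (1.56 × 10⁸)³ = 5.084 × 10⁻⁴
Moon U: (2.87 × 10²²) / (9.33 × 10⁷)³ = 3.534 × 10⁻²
Ratio (larger/smaller) = 69.5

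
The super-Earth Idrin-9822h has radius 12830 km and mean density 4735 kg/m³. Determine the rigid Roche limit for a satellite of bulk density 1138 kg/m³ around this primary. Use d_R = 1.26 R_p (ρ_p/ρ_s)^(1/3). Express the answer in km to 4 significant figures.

26000 km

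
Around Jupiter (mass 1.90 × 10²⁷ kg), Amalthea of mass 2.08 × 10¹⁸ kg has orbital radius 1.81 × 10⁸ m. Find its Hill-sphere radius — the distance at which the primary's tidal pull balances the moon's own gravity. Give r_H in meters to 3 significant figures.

1.29 × 10⁵ m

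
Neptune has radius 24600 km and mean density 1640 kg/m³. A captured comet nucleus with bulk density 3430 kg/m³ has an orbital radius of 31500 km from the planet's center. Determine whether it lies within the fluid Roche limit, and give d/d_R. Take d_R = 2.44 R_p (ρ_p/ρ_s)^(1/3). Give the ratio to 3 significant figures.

d_R = 2.44 × (24600 km) × (1640/3430)^(1/3) = 46940 km
d/d_R = (31500) / (46940) = 0.671
Since d/d_R < 1, the body is inside the Roche limit.

inside; d/d_R ≈ 0.671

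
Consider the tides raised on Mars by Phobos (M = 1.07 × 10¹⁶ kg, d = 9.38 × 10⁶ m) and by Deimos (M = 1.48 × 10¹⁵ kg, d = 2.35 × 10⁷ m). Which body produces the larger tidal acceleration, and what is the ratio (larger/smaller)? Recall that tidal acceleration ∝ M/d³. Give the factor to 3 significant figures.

Phobos, by a factor of ≈ 114

The tide-raising term goes as M/d³ (the gradient of a 1/d² field).
Phobos: (1.07 × 10¹⁶) / (9.38 × 10⁶)³ = 1.297 × 10⁻⁵
Deimos: (1.48 × 10¹⁵) / (2.35 × 10⁷)³ = 1.140 × 10⁻⁷
Ratio (larger/smaller) = 114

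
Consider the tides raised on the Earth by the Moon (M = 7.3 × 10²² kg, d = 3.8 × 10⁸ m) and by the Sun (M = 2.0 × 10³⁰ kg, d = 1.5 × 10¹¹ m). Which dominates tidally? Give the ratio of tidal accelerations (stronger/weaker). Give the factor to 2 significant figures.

The Moon, by a factor of ≈ 2.2

The tide-raising term goes as M/d³ (the gradient of a 1/d² field).
The Moon: (7.3 × 10²²) / (3.8 × 10⁸)³ = 1.330 × 10⁻³
The Sun: (2.0 × 10³⁰) / (1.5 × 10¹¹)³ = 5.926 × 10⁻⁴
Ratio (larger/smaller) = 2.2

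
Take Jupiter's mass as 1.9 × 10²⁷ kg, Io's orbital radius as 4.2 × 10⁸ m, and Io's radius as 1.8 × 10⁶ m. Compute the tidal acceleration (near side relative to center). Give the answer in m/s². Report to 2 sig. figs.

a_tidal = 2GMr/d³
        = 2 × (6.674 × 10⁻¹¹) × (1.9 × 10²⁷) × (1.8 × 10⁶) / (4.2 × 10⁸)³
        = 6.2 × 10⁻³ m/s²

6.2 × 10⁻³ m/s²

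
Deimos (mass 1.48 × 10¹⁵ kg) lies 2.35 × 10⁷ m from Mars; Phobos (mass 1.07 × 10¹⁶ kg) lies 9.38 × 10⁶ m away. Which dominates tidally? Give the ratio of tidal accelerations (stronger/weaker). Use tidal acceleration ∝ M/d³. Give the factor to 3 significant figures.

Phobos, by a factor of ≈ 114

Tidal stretch scales as M/d³; compute that for each body.
Deimos: (1.48 × 10¹⁵) / (2.35 × 10⁷)³ = 1.140 × 10⁻⁷
Phobos: (1.07 × 10¹⁶) / (9.38 × 10⁶)³ = 1.297 × 10⁻⁵
Ratio (larger/smaller) = 114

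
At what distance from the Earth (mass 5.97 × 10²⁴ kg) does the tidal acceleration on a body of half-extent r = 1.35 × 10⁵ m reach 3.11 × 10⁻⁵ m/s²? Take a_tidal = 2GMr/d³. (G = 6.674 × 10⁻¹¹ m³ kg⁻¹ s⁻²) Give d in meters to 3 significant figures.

1.51 × 10⁸ m

2GMr/d³ = a_tidal  ⇒  d = (2GMr / a_tidal)^(1/3)
d = (2 × 6.674×10⁻¹¹ × (5.97 × 10²⁴) × (1.35 × 10⁵) / (3.11 × 10⁻⁵))^(1/3)
  = 1.51 × 10⁸ m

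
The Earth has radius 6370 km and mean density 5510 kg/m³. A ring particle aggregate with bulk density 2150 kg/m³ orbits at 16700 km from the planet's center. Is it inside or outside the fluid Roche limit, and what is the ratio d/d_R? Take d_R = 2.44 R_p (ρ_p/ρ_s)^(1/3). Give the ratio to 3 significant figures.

inside; d/d_R ≈ 0.785

d_R = 2.44 × (6370 km) × (5510/2150)^(1/3) = 21270 km
d/d_R = (16700) / (21270) = 0.785
Since d/d_R < 1, the body is inside the Roche limit.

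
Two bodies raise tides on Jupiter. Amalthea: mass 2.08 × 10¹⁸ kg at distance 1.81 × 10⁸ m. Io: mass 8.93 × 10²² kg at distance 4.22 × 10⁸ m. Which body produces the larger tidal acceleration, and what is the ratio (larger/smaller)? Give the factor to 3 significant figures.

Tidal acceleration ∝ M/d³, so compare M/d³ for each.
Amalthea: (2.08 × 10¹⁸) / (1.81 × 10⁸)³ = 3.508 × 10⁻⁷
Io: (8.93 × 10²²) / (4.22 × 10⁸)³ = 1.188 × 10⁻³
Ratio (larger/smaller) = 3390

Io, by a factor of ≈ 3390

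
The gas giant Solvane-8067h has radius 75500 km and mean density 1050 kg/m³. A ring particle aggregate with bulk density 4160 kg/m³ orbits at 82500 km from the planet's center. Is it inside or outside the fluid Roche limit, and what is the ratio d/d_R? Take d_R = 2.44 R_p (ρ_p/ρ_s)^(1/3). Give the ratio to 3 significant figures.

d_R = 2.44 × (75500 km) × (1050/4160)^(1/3) = 1.164 × 10⁵ km
d/d_R = (82500) / (1.164 × 10⁵) = 0.709
Since d/d_R < 1, the body is inside the Roche limit.

inside; d/d_R ≈ 0.709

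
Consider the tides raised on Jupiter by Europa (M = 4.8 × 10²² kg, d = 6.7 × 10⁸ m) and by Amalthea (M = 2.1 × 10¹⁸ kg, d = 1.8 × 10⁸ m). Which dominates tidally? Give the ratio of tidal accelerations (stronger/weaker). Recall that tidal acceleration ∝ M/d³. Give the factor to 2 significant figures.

Tidal acceleration ∝ M/d³, so compare M/d³ for each.
Europa: (4.8 × 10²²) / (6.7 × 10⁸)³ = 1.596 × 10⁻⁴
Amalthea: (2.1 × 10¹⁸) / (1.8 × 10⁸)³ = 3.601 × 10⁻⁷
Ratio (larger/smaller) = 440

Europa, by a factor of ≈ 440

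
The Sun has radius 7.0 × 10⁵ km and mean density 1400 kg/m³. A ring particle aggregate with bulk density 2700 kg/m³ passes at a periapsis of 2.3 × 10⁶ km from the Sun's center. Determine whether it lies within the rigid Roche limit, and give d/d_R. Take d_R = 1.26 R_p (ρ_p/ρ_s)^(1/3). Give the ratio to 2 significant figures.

d_R = 1.26 × (7.0 × 10⁵ km) × (1400/2700)^(1/3) = 7.086 × 10⁵ km
d/d_R = (2.3 × 10⁶) / (7.086 × 10⁵) = 3.2
Since d/d_R > 1, the body is outside the Roche limit.

outside; d/d_R ≈ 3.2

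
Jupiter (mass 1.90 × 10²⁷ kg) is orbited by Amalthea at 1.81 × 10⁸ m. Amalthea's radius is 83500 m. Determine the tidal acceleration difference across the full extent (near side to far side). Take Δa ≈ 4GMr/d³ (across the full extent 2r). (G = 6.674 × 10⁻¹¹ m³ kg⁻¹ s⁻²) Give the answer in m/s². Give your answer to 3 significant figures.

7.14 × 10⁻³ m/s²

Differencing GM/(d−r)² and GM/(d+r)² to first order in r/d gives 4GMr/d³.
Δa = 4GMr/d³
   = 4 × (6.674 × 10⁻¹¹) × (1.90 × 10²⁷) × (83500) / (1.81 × 10⁸)³
   = 7.14 × 10⁻³ m/s²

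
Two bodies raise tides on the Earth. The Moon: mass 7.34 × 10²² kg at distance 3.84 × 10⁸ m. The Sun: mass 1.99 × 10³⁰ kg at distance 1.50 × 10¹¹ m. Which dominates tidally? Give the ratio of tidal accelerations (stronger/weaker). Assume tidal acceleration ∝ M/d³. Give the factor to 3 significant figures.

Tidal acceleration ∝ M/d³, so compare M/d³ for each.
The Moon: (7.34 × 10²²) / (3.84 × 10⁸)³ = 1.296 × 10⁻³
The Sun: (1.99 × 10³⁰) / (1.50 × 10¹¹)³ = 5.896 × 10⁻⁴
Ratio (larger/smaller) = 2.20

The Moon, by a factor of ≈ 2.20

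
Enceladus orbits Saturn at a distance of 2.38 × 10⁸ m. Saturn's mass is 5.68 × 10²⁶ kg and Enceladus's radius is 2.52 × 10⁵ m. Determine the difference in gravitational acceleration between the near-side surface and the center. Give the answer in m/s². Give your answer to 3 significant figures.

1.42 × 10⁻³ m/s²

Δa = 2GMr/d³
   = 2 × (6.674 × 10⁻¹¹) × (5.68 × 10²⁶) × (2.52 × 10⁵) / (2.38 × 10⁸)³
   = 1.42 × 10⁻³ m/s²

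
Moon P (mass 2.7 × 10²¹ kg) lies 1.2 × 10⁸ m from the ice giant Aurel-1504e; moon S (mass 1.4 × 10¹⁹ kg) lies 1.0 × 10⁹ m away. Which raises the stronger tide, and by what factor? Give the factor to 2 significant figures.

Moon P, by a factor of ≈ 1.1 × 10⁵

Tidal acceleration ∝ M/d³, so compare M/d³ for each.
Moon P: (2.7 × 10²¹) / (1.2 × 10⁸)³ = 1.562 × 10⁻³
Moon S: (1.4 × 10¹⁹) / (1.0 × 10⁹)³ = 1.400 × 10⁻⁸
Ratio (larger/smaller) = 1.1 × 10⁵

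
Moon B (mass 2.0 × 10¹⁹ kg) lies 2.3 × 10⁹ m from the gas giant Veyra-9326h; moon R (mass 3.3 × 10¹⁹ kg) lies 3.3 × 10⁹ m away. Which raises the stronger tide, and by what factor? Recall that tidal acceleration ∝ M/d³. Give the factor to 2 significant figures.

Moon B, by a factor of ≈ 1.8

Tidal acceleration ∝ M/d³, so compare M/d³ for each.
Moon B: (2.0 × 10¹⁹) / (2.3 × 10⁹)³ = 1.644 × 10⁻⁹
Moon R: (3.3 × 10¹⁹) / (3.3 × 10⁹)³ = 9.183 × 10⁻¹⁰
Ratio (larger/smaller) = 1.8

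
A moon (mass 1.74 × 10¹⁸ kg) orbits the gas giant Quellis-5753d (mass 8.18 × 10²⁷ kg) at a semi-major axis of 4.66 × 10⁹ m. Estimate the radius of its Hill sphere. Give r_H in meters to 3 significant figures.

1.93 × 10⁶ m

r_H ≈ a (m/3M)^(1/3)
    = (4.66 × 10⁹) × (1.74 × 10¹⁸ / (3 × 8.18 × 10²⁷))^(1/3)
    = 1.93 × 10⁶ m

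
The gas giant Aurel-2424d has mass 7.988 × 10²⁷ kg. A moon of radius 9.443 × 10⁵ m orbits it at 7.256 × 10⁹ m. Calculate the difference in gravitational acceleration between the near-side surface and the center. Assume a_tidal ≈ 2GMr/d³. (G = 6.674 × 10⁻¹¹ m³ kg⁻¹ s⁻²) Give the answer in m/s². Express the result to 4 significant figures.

2.636 × 10⁻⁶ m/s²

The tidal stretch is the gradient of GM/d² times the body's extent r, hence the 1/d³ dependence.
Δa = 2GMr/d³
   = 2 × (6.674 × 10⁻¹¹) × (7.988 × 10²⁷) × (9.443 × 10⁵) / (7.256 × 10⁹)³
   = 2.636 × 10⁻⁶ m/s²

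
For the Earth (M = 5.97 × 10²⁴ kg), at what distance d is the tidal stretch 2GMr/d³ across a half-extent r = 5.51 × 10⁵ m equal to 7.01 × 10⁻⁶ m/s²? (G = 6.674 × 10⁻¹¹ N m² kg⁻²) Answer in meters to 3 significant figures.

3.97 × 10⁸ m

2GMr/d³ = a_tidal  ⇒  d = (2GMr / a_tidal)^(1/3)
d = (2 × 6.674×10⁻¹¹ × (5.97 × 10²⁴) × (5.51 × 10⁵) / (7.01 × 10⁻⁶))^(1/3)
  = 3.97 × 10⁸ m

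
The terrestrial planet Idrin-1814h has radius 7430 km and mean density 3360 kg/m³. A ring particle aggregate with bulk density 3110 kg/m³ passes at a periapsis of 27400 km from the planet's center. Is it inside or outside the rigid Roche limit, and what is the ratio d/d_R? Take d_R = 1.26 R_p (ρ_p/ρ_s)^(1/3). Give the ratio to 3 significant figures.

outside; d/d_R ≈ 2.85

d_R = 1.26 × (7430 km) × (3360/3110)^(1/3) = 9606 km
d/d_R = (27400) / (9606) = 2.85
Since d/d_R > 1, the body is outside the Roche limit.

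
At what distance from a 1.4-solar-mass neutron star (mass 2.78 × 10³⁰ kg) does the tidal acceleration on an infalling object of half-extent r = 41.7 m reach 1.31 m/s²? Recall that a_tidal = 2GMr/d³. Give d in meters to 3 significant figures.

2GMr/d³ = a_tidal  ⇒  d = (2GMr / a_tidal)^(1/3)
d = (2 × 6.674×10⁻¹¹ × (2.78 × 10³⁰) × (41.7) / (1.31))^(1/3)
  = 2.28 × 10⁷ m

2.28 × 10⁷ m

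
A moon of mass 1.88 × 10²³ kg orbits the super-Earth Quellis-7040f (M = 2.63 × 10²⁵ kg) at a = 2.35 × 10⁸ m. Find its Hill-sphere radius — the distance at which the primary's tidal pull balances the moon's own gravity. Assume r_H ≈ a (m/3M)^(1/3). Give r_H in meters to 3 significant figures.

3.14 × 10⁷ m

r_H ≈ a (m/3M)^(1/3)
    = (2.35 × 10⁸) × (1.88 × 10²³ / (3 × 2.63 × 10²⁵))^(1/3)
    = 3.14 × 10⁷ m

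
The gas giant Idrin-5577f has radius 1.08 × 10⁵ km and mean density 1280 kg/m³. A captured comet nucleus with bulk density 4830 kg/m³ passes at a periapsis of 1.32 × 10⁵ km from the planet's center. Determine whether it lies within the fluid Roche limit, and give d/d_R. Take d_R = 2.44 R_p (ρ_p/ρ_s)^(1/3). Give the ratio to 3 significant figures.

d_R = 2.44 × (1.08 × 10⁵ km) × (1280/4830)^(1/3) = 1.693 × 10⁵ km
d/d_R = (1.32 × 10⁵) / (1.693 × 10⁵) = 0.780
Since d/d_R < 1, the body is inside the Roche limit.

inside; d/d_R ≈ 0.780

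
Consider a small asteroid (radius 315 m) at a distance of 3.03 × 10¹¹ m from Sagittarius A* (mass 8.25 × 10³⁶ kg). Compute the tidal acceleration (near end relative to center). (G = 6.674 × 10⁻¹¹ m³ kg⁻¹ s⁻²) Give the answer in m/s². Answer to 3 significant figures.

1.25 × 10⁻⁵ m/s²

a_tidal = 2GMr/d³
        = 2 × (6.674 × 10⁻¹¹) × (8.25 × 10³⁶) × (315) / (3.03 × 10¹¹)³
        = 1.25 × 10⁻⁵ m/s²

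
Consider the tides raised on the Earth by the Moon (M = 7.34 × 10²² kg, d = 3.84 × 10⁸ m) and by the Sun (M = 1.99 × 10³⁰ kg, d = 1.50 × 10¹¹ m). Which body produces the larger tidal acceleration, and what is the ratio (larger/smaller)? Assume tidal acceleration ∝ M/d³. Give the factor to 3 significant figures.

The Moon, by a factor of ≈ 2.20

The tide-raising term goes as M/d³ (the gradient of a 1/d² field).
The Moon: (7.34 × 10²²) / (3.84 × 10⁸)³ = 1.296 × 10⁻³
The Sun: (1.99 × 10³⁰) / (1.50 × 10¹¹)³ = 5.896 × 10⁻⁴
Ratio (larger/smaller) = 2.20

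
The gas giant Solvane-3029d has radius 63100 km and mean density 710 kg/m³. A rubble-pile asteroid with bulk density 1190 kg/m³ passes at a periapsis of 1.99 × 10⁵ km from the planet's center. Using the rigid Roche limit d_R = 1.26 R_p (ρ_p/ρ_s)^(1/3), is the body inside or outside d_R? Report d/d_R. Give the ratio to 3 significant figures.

outside; d/d_R ≈ 2.97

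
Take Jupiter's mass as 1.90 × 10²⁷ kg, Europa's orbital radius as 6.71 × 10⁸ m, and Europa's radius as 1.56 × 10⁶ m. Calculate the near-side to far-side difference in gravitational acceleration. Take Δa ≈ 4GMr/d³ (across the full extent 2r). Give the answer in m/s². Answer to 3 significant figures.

2.62 × 10⁻³ m/s²

a_tidal = 4GMr/d³
        = 4 × (6.674 × 10⁻¹¹) × (1.90 × 10²⁷) × (1.56 × 10⁶) / (6.71 × 10⁸)³
        = 2.62 × 10⁻³ m/s²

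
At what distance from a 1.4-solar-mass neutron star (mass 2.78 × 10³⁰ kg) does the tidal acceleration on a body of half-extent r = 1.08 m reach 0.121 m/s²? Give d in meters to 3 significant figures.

1.49 × 10⁷ m

2GMr/d³ = a_tidal  ⇒  d = (2GMr / a_tidal)^(1/3)
d = (2 × 6.674×10⁻¹¹ × (2.78 × 10³⁰) × (1.08) / (0.121))^(1/3)
  = 1.49 × 10⁷ m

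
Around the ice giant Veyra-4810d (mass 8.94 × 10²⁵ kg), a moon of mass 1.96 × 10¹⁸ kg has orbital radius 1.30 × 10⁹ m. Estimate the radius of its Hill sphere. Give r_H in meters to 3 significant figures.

2.52 × 10⁶ m

r_H ≈ a (m/3M)^(1/3)
    = (1.30 × 10⁹) × (1.96 × 10¹⁸ / (3 × 8.94 × 10²⁵))^(1/3)
    = 2.52 × 10⁶ m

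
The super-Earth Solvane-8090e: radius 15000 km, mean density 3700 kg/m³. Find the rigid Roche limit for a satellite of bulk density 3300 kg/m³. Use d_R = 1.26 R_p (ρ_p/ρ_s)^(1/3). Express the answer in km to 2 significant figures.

d_R = 1.26 × 15000 km × (3700/3300)^(1/3)
    = 20000 km

20000 km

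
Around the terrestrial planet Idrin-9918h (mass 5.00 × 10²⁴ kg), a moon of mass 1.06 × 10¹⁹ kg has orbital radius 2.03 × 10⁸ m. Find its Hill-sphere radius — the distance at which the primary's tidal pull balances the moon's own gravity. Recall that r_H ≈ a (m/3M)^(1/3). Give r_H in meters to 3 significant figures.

r_H ≈ a (m/3M)^(1/3)
    = (2.03 × 10⁸) × (1.06 × 10¹⁹ / (3 × 5.00 × 10²⁴))^(1/3)
    = 1.81 × 10⁶ m

1.81 × 10⁶ m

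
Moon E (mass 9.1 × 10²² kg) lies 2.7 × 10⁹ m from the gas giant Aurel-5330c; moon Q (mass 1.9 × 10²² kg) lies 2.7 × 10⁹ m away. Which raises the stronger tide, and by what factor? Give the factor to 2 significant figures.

Moon E, by a factor of ≈ 4.8

Compare M/d³ for the two perturbers:
Moon E: (9.1 × 10²²) / (2.7 × 10⁹)³ = 4.623 × 10⁻⁶
Moon Q: (1.9 × 10²²) / (2.7 × 10⁹)³ = 9.653 × 10⁻⁷
Ratio (larger/smaller) = 4.8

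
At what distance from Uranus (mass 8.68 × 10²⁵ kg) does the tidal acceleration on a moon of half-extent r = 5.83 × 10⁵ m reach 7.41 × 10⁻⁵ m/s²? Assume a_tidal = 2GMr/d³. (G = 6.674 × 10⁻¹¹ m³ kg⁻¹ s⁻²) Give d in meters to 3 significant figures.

4.50 × 10⁸ m

2GMr/d³ = a_tidal  ⇒  d = (2GMr / a_tidal)^(1/3)
d = (2 × 6.674×10⁻¹¹ × (8.68 × 10²⁵) × (5.83 × 10⁵) / (7.41 × 10⁻⁵))^(1/3)
  = 4.50 × 10⁸ m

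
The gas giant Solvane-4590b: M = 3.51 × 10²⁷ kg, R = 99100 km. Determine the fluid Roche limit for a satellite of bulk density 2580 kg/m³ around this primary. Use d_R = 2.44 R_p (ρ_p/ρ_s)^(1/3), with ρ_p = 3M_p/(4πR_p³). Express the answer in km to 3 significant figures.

1.68 × 10⁵ km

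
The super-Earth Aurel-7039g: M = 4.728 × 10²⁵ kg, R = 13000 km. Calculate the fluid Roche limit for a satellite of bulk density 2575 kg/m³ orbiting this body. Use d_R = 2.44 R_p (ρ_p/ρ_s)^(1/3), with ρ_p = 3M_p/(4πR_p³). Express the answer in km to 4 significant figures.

39930 km

ρ_p = 3M_p/(4πR_p³) = 3 × (4.728 × 10²⁵) / (4π × (1.300 × 10⁷ m)³) = 5138 kg/m³
d_R = 2.44 × 13000 km × (5138/2575)^(1/3)
    = 39930 km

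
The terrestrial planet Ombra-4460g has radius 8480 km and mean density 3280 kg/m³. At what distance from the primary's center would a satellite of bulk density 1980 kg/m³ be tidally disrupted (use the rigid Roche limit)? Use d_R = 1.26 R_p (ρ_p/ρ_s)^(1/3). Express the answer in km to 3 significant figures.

12600 km

d_R = 1.26 × 8480 km × (3280/1980)^(1/3)
    = 12600 km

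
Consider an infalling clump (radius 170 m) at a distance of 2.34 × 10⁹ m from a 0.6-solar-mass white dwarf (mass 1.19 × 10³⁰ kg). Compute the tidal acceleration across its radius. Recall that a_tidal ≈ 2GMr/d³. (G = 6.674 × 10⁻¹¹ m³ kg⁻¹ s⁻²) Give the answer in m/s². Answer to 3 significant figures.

2.11 × 10⁻⁶ m/s²

Differencing GM/(d−r)² and GM/d² to first order in r/d gives 2GMr/d³.
Δa = 2GMr/d³
   = 2 × (6.674 × 10⁻¹¹) × (1.19 × 10³⁰) × (170) / (2.34 × 10⁹)³
   = 2.11 × 10⁻⁶ m/s²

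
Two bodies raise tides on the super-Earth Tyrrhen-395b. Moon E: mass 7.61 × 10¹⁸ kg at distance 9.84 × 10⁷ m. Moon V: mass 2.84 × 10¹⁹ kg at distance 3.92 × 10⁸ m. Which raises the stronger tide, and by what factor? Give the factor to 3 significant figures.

The tide-raising term goes as M/d³ (the gradient of a 1/d² field).
Moon E: (7.61 × 10¹⁸) / (9.84 × 10⁷)³ = 7.987 × 10⁻⁶
Moon V: (2.84 × 10¹⁹) / (3.92 × 10⁸)³ = 4.715 × 10⁻⁷
Ratio (larger/smaller) = 16.9

Moon E, by a factor of ≈ 16.9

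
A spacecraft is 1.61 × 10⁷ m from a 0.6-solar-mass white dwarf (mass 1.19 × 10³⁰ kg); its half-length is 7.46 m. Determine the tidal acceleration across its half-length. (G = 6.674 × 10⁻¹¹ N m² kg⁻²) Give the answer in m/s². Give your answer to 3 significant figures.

The tidal stretch is the gradient of GM/d² times the body's extent r, hence the 1/d³ dependence.
Δa = 2GMr/d³
   = 2 × (6.674 × 10⁻¹¹) × (1.19 × 10³⁰) × (7.46) / (1.61 × 10⁷)³
   = 2.84 × 10⁻¹ m/s²

2.84 × 10⁻¹ m/s²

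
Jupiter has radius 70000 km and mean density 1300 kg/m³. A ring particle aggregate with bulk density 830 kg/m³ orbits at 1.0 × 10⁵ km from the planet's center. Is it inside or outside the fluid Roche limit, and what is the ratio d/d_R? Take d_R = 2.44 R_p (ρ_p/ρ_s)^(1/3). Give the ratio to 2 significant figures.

inside; d/d_R ≈ 0.50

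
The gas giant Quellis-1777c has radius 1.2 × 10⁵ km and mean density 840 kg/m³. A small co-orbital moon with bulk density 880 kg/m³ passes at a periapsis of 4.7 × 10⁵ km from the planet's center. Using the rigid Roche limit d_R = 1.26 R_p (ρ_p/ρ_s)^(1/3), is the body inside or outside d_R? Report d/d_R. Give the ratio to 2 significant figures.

outside; d/d_R ≈ 3.2

d_R = 1.26 × (1.2 × 10⁵ km) × (840/880)^(1/3) = 1.489 × 10⁵ km
d/d_R = (4.7 × 10⁵) / (1.489 × 10⁵) = 3.2
Since d/d_R > 1, the body is outside the Roche limit.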